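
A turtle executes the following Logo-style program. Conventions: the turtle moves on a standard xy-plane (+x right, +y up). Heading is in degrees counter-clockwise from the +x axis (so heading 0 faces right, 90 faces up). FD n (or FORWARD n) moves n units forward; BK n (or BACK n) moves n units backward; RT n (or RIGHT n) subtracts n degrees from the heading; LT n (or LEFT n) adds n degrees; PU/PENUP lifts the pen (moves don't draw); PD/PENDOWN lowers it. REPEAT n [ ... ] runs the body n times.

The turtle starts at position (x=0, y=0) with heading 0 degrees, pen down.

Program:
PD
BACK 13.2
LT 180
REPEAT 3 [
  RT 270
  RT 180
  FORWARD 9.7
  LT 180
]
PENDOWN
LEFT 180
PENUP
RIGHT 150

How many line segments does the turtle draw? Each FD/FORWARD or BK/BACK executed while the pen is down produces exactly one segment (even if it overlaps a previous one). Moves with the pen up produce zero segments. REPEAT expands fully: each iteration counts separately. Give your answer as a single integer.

Answer: 4

Derivation:
Executing turtle program step by step:
Start: pos=(0,0), heading=0, pen down
PD: pen down
BK 13.2: (0,0) -> (-13.2,0) [heading=0, draw]
LT 180: heading 0 -> 180
REPEAT 3 [
  -- iteration 1/3 --
  RT 270: heading 180 -> 270
  RT 180: heading 270 -> 90
  FD 9.7: (-13.2,0) -> (-13.2,9.7) [heading=90, draw]
  LT 180: heading 90 -> 270
  -- iteration 2/3 --
  RT 270: heading 270 -> 0
  RT 180: heading 0 -> 180
  FD 9.7: (-13.2,9.7) -> (-22.9,9.7) [heading=180, draw]
  LT 180: heading 180 -> 0
  -- iteration 3/3 --
  RT 270: heading 0 -> 90
  RT 180: heading 90 -> 270
  FD 9.7: (-22.9,9.7) -> (-22.9,0) [heading=270, draw]
  LT 180: heading 270 -> 90
]
PD: pen down
LT 180: heading 90 -> 270
PU: pen up
RT 150: heading 270 -> 120
Final: pos=(-22.9,0), heading=120, 4 segment(s) drawn
Segments drawn: 4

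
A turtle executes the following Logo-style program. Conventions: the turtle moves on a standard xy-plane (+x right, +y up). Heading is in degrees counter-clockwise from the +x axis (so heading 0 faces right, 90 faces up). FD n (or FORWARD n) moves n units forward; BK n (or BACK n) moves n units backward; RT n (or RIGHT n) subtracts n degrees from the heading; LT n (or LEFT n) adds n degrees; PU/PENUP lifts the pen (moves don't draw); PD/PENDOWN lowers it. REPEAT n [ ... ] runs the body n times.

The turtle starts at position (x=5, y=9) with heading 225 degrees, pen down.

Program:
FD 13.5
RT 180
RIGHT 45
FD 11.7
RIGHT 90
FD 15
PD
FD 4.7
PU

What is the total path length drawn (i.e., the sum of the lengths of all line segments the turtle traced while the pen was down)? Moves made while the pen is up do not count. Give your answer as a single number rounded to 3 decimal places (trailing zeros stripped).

Executing turtle program step by step:
Start: pos=(5,9), heading=225, pen down
FD 13.5: (5,9) -> (-4.546,-0.546) [heading=225, draw]
RT 180: heading 225 -> 45
RT 45: heading 45 -> 0
FD 11.7: (-4.546,-0.546) -> (7.154,-0.546) [heading=0, draw]
RT 90: heading 0 -> 270
FD 15: (7.154,-0.546) -> (7.154,-15.546) [heading=270, draw]
PD: pen down
FD 4.7: (7.154,-15.546) -> (7.154,-20.246) [heading=270, draw]
PU: pen up
Final: pos=(7.154,-20.246), heading=270, 4 segment(s) drawn

Segment lengths:
  seg 1: (5,9) -> (-4.546,-0.546), length = 13.5
  seg 2: (-4.546,-0.546) -> (7.154,-0.546), length = 11.7
  seg 3: (7.154,-0.546) -> (7.154,-15.546), length = 15
  seg 4: (7.154,-15.546) -> (7.154,-20.246), length = 4.7
Total = 44.9

Answer: 44.9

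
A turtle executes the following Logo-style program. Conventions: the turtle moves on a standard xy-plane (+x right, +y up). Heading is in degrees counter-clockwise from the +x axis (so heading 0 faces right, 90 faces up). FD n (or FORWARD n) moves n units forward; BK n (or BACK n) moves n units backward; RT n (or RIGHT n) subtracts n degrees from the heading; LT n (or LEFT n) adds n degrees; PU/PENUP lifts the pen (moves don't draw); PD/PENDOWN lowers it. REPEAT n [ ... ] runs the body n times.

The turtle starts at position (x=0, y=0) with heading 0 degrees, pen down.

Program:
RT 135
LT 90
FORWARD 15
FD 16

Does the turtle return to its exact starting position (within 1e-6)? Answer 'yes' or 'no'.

Answer: no

Derivation:
Executing turtle program step by step:
Start: pos=(0,0), heading=0, pen down
RT 135: heading 0 -> 225
LT 90: heading 225 -> 315
FD 15: (0,0) -> (10.607,-10.607) [heading=315, draw]
FD 16: (10.607,-10.607) -> (21.92,-21.92) [heading=315, draw]
Final: pos=(21.92,-21.92), heading=315, 2 segment(s) drawn

Start position: (0, 0)
Final position: (21.92, -21.92)
Distance = 31; >= 1e-6 -> NOT closed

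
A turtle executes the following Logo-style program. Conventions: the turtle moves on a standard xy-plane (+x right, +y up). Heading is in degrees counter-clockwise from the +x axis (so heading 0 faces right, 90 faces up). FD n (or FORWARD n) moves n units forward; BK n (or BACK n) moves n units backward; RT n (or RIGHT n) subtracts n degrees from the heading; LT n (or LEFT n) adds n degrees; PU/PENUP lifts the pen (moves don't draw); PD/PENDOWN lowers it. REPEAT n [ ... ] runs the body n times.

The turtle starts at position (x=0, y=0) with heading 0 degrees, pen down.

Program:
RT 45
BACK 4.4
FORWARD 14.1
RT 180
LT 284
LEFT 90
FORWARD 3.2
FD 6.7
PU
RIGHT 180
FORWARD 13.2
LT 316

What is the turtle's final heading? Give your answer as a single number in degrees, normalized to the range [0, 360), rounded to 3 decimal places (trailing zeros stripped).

Executing turtle program step by step:
Start: pos=(0,0), heading=0, pen down
RT 45: heading 0 -> 315
BK 4.4: (0,0) -> (-3.111,3.111) [heading=315, draw]
FD 14.1: (-3.111,3.111) -> (6.859,-6.859) [heading=315, draw]
RT 180: heading 315 -> 135
LT 284: heading 135 -> 59
LT 90: heading 59 -> 149
FD 3.2: (6.859,-6.859) -> (4.116,-5.211) [heading=149, draw]
FD 6.7: (4.116,-5.211) -> (-1.627,-1.76) [heading=149, draw]
PU: pen up
RT 180: heading 149 -> 329
FD 13.2: (-1.627,-1.76) -> (9.688,-8.559) [heading=329, move]
LT 316: heading 329 -> 285
Final: pos=(9.688,-8.559), heading=285, 4 segment(s) drawn

Answer: 285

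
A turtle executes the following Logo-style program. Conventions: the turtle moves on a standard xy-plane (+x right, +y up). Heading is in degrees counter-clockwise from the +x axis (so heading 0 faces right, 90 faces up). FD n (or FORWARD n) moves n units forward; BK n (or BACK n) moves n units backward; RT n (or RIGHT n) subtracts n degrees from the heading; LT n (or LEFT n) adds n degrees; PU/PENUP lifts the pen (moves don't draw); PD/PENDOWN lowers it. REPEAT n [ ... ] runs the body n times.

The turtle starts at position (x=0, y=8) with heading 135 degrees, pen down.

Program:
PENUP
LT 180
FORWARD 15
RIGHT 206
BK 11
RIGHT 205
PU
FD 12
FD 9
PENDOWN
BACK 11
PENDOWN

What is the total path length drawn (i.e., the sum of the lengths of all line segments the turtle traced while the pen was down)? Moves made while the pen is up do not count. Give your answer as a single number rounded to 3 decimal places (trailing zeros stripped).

Answer: 11

Derivation:
Executing turtle program step by step:
Start: pos=(0,8), heading=135, pen down
PU: pen up
LT 180: heading 135 -> 315
FD 15: (0,8) -> (10.607,-2.607) [heading=315, move]
RT 206: heading 315 -> 109
BK 11: (10.607,-2.607) -> (14.188,-13.007) [heading=109, move]
RT 205: heading 109 -> 264
PU: pen up
FD 12: (14.188,-13.007) -> (12.934,-24.942) [heading=264, move]
FD 9: (12.934,-24.942) -> (11.993,-33.892) [heading=264, move]
PD: pen down
BK 11: (11.993,-33.892) -> (13.143,-22.953) [heading=264, draw]
PD: pen down
Final: pos=(13.143,-22.953), heading=264, 1 segment(s) drawn

Segment lengths:
  seg 1: (11.993,-33.892) -> (13.143,-22.953), length = 11
Total = 11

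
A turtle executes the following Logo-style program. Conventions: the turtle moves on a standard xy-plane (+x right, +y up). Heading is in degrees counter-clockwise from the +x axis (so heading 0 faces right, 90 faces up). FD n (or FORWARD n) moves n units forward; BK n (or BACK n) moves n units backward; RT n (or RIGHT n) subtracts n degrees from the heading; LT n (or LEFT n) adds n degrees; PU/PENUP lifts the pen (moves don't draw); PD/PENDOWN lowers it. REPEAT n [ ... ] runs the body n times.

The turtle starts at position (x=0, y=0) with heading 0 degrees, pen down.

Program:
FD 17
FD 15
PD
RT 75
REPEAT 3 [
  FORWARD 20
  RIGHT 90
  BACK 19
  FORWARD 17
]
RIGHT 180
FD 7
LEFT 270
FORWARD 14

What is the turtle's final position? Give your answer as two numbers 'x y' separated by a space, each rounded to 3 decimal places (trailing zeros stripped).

Executing turtle program step by step:
Start: pos=(0,0), heading=0, pen down
FD 17: (0,0) -> (17,0) [heading=0, draw]
FD 15: (17,0) -> (32,0) [heading=0, draw]
PD: pen down
RT 75: heading 0 -> 285
REPEAT 3 [
  -- iteration 1/3 --
  FD 20: (32,0) -> (37.176,-19.319) [heading=285, draw]
  RT 90: heading 285 -> 195
  BK 19: (37.176,-19.319) -> (55.529,-14.401) [heading=195, draw]
  FD 17: (55.529,-14.401) -> (39.108,-18.801) [heading=195, draw]
  -- iteration 2/3 --
  FD 20: (39.108,-18.801) -> (19.79,-23.977) [heading=195, draw]
  RT 90: heading 195 -> 105
  BK 19: (19.79,-23.977) -> (24.707,-42.33) [heading=105, draw]
  FD 17: (24.707,-42.33) -> (20.307,-25.909) [heading=105, draw]
  -- iteration 3/3 --
  FD 20: (20.307,-25.909) -> (15.131,-6.591) [heading=105, draw]
  RT 90: heading 105 -> 15
  BK 19: (15.131,-6.591) -> (-3.222,-11.508) [heading=15, draw]
  FD 17: (-3.222,-11.508) -> (13.199,-7.108) [heading=15, draw]
]
RT 180: heading 15 -> 195
FD 7: (13.199,-7.108) -> (6.438,-8.92) [heading=195, draw]
LT 270: heading 195 -> 105
FD 14: (6.438,-8.92) -> (2.814,4.603) [heading=105, draw]
Final: pos=(2.814,4.603), heading=105, 13 segment(s) drawn

Answer: 2.814 4.603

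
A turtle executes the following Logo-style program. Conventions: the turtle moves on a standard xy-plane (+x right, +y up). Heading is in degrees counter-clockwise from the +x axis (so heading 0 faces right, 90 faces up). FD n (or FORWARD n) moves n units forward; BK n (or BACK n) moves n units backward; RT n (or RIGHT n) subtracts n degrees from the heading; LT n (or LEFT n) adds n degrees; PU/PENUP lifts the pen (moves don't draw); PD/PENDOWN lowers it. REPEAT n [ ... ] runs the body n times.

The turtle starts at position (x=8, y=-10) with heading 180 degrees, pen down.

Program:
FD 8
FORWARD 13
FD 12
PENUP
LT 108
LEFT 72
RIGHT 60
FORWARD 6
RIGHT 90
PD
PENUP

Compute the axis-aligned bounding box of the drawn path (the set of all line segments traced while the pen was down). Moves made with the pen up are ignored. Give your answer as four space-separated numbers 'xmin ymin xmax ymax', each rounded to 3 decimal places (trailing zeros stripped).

Answer: -25 -10 8 -10

Derivation:
Executing turtle program step by step:
Start: pos=(8,-10), heading=180, pen down
FD 8: (8,-10) -> (0,-10) [heading=180, draw]
FD 13: (0,-10) -> (-13,-10) [heading=180, draw]
FD 12: (-13,-10) -> (-25,-10) [heading=180, draw]
PU: pen up
LT 108: heading 180 -> 288
LT 72: heading 288 -> 0
RT 60: heading 0 -> 300
FD 6: (-25,-10) -> (-22,-15.196) [heading=300, move]
RT 90: heading 300 -> 210
PD: pen down
PU: pen up
Final: pos=(-22,-15.196), heading=210, 3 segment(s) drawn

Segment endpoints: x in {-25, -13, 0, 8}, y in {-10, -10, -10, -10}
xmin=-25, ymin=-10, xmax=8, ymax=-10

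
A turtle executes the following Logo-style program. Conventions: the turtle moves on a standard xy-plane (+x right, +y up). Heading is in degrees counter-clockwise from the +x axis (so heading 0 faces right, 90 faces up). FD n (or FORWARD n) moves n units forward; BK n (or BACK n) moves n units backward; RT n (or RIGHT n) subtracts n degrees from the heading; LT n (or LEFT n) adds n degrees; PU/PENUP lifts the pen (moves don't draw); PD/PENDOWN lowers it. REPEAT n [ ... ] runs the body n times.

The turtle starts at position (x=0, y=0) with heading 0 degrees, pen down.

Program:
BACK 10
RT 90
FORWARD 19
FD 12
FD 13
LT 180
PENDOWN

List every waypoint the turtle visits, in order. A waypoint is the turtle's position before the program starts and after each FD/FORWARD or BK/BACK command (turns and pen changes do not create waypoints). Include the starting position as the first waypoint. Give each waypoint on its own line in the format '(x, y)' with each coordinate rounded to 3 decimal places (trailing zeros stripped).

Executing turtle program step by step:
Start: pos=(0,0), heading=0, pen down
BK 10: (0,0) -> (-10,0) [heading=0, draw]
RT 90: heading 0 -> 270
FD 19: (-10,0) -> (-10,-19) [heading=270, draw]
FD 12: (-10,-19) -> (-10,-31) [heading=270, draw]
FD 13: (-10,-31) -> (-10,-44) [heading=270, draw]
LT 180: heading 270 -> 90
PD: pen down
Final: pos=(-10,-44), heading=90, 4 segment(s) drawn
Waypoints (5 total):
(0, 0)
(-10, 0)
(-10, -19)
(-10, -31)
(-10, -44)

Answer: (0, 0)
(-10, 0)
(-10, -19)
(-10, -31)
(-10, -44)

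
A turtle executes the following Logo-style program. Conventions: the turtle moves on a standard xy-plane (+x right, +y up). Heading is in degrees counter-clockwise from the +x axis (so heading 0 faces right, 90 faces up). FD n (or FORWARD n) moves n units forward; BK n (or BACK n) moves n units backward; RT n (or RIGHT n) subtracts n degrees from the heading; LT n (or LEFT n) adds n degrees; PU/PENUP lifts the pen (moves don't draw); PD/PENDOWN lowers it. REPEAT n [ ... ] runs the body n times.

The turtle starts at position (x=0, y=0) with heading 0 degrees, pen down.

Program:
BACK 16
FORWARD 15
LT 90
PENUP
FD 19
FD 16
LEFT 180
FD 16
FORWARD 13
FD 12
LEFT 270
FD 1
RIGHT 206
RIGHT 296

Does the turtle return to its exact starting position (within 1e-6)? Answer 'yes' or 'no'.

Answer: no

Derivation:
Executing turtle program step by step:
Start: pos=(0,0), heading=0, pen down
BK 16: (0,0) -> (-16,0) [heading=0, draw]
FD 15: (-16,0) -> (-1,0) [heading=0, draw]
LT 90: heading 0 -> 90
PU: pen up
FD 19: (-1,0) -> (-1,19) [heading=90, move]
FD 16: (-1,19) -> (-1,35) [heading=90, move]
LT 180: heading 90 -> 270
FD 16: (-1,35) -> (-1,19) [heading=270, move]
FD 13: (-1,19) -> (-1,6) [heading=270, move]
FD 12: (-1,6) -> (-1,-6) [heading=270, move]
LT 270: heading 270 -> 180
FD 1: (-1,-6) -> (-2,-6) [heading=180, move]
RT 206: heading 180 -> 334
RT 296: heading 334 -> 38
Final: pos=(-2,-6), heading=38, 2 segment(s) drawn

Start position: (0, 0)
Final position: (-2, -6)
Distance = 6.325; >= 1e-6 -> NOT closed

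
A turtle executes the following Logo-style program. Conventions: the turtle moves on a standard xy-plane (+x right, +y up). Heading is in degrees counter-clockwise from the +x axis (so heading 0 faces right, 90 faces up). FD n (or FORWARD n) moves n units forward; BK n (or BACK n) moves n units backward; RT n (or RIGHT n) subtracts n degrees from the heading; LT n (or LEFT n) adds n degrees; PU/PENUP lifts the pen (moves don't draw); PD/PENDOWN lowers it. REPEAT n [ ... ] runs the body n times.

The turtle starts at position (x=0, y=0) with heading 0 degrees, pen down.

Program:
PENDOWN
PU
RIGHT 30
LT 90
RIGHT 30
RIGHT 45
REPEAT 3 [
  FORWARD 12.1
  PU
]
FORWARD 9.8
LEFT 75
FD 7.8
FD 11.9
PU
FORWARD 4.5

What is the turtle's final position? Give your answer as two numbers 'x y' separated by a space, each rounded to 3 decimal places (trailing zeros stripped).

Answer: 56.629 9.026

Derivation:
Executing turtle program step by step:
Start: pos=(0,0), heading=0, pen down
PD: pen down
PU: pen up
RT 30: heading 0 -> 330
LT 90: heading 330 -> 60
RT 30: heading 60 -> 30
RT 45: heading 30 -> 345
REPEAT 3 [
  -- iteration 1/3 --
  FD 12.1: (0,0) -> (11.688,-3.132) [heading=345, move]
  PU: pen up
  -- iteration 2/3 --
  FD 12.1: (11.688,-3.132) -> (23.375,-6.263) [heading=345, move]
  PU: pen up
  -- iteration 3/3 --
  FD 12.1: (23.375,-6.263) -> (35.063,-9.395) [heading=345, move]
  PU: pen up
]
FD 9.8: (35.063,-9.395) -> (44.529,-11.932) [heading=345, move]
LT 75: heading 345 -> 60
FD 7.8: (44.529,-11.932) -> (48.429,-5.177) [heading=60, move]
FD 11.9: (48.429,-5.177) -> (54.379,5.129) [heading=60, move]
PU: pen up
FD 4.5: (54.379,5.129) -> (56.629,9.026) [heading=60, move]
Final: pos=(56.629,9.026), heading=60, 0 segment(s) drawn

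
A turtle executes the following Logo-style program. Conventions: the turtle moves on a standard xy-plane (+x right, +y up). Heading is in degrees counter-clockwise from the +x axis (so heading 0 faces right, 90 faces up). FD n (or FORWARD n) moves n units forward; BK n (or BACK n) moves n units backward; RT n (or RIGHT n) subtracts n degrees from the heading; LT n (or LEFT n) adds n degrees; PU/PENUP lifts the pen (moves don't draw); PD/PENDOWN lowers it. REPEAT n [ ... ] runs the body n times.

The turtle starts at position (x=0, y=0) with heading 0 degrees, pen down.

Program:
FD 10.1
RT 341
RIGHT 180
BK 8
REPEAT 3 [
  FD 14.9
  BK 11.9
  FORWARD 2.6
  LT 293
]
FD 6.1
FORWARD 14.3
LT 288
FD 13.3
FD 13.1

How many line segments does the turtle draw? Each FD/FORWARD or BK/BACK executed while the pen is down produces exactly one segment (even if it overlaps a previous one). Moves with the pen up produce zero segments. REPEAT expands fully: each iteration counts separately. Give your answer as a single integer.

Executing turtle program step by step:
Start: pos=(0,0), heading=0, pen down
FD 10.1: (0,0) -> (10.1,0) [heading=0, draw]
RT 341: heading 0 -> 19
RT 180: heading 19 -> 199
BK 8: (10.1,0) -> (17.664,2.605) [heading=199, draw]
REPEAT 3 [
  -- iteration 1/3 --
  FD 14.9: (17.664,2.605) -> (3.576,-2.246) [heading=199, draw]
  BK 11.9: (3.576,-2.246) -> (14.828,1.628) [heading=199, draw]
  FD 2.6: (14.828,1.628) -> (12.369,0.781) [heading=199, draw]
  LT 293: heading 199 -> 132
  -- iteration 2/3 --
  FD 14.9: (12.369,0.781) -> (2.399,11.854) [heading=132, draw]
  BK 11.9: (2.399,11.854) -> (10.362,3.011) [heading=132, draw]
  FD 2.6: (10.362,3.011) -> (8.622,4.943) [heading=132, draw]
  LT 293: heading 132 -> 65
  -- iteration 3/3 --
  FD 14.9: (8.622,4.943) -> (14.919,18.447) [heading=65, draw]
  BK 11.9: (14.919,18.447) -> (9.89,7.662) [heading=65, draw]
  FD 2.6: (9.89,7.662) -> (10.989,10.018) [heading=65, draw]
  LT 293: heading 65 -> 358
]
FD 6.1: (10.989,10.018) -> (17.085,9.805) [heading=358, draw]
FD 14.3: (17.085,9.805) -> (31.376,9.306) [heading=358, draw]
LT 288: heading 358 -> 286
FD 13.3: (31.376,9.306) -> (35.042,-3.478) [heading=286, draw]
FD 13.1: (35.042,-3.478) -> (38.653,-16.071) [heading=286, draw]
Final: pos=(38.653,-16.071), heading=286, 15 segment(s) drawn
Segments drawn: 15

Answer: 15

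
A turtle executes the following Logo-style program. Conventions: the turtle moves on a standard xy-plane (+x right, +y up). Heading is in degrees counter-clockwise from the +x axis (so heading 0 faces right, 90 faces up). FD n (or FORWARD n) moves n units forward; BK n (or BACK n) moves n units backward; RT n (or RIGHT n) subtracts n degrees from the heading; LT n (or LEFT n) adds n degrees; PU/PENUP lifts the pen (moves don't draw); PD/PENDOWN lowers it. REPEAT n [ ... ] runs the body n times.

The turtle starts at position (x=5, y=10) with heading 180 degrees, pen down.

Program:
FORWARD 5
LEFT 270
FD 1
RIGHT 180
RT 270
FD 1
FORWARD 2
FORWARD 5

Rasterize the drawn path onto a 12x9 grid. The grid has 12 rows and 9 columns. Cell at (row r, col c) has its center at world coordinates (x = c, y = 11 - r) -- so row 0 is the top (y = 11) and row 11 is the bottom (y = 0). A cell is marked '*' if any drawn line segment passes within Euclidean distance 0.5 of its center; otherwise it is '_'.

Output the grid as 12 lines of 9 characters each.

Segment 0: (5,10) -> (0,10)
Segment 1: (0,10) -> (0,11)
Segment 2: (0,11) -> (1,11)
Segment 3: (1,11) -> (3,11)
Segment 4: (3,11) -> (8,11)

Answer: *********
******___
_________
_________
_________
_________
_________
_________
_________
_________
_________
_________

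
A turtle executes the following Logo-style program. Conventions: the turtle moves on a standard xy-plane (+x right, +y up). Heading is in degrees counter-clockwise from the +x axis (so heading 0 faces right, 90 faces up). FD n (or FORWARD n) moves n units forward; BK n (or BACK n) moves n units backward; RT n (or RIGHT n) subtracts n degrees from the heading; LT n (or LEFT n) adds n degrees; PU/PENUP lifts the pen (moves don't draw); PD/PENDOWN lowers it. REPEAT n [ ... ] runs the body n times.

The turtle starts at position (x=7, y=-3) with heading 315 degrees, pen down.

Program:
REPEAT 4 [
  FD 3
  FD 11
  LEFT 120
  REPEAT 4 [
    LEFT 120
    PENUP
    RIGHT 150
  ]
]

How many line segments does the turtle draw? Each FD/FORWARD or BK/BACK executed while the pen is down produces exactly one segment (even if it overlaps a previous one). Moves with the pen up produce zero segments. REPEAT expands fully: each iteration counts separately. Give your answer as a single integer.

Answer: 2

Derivation:
Executing turtle program step by step:
Start: pos=(7,-3), heading=315, pen down
REPEAT 4 [
  -- iteration 1/4 --
  FD 3: (7,-3) -> (9.121,-5.121) [heading=315, draw]
  FD 11: (9.121,-5.121) -> (16.899,-12.899) [heading=315, draw]
  LT 120: heading 315 -> 75
  REPEAT 4 [
    -- iteration 1/4 --
    LT 120: heading 75 -> 195
    PU: pen up
    RT 150: heading 195 -> 45
    -- iteration 2/4 --
    LT 120: heading 45 -> 165
    PU: pen up
    RT 150: heading 165 -> 15
    -- iteration 3/4 --
    LT 120: heading 15 -> 135
    PU: pen up
    RT 150: heading 135 -> 345
    -- iteration 4/4 --
    LT 120: heading 345 -> 105
    PU: pen up
    RT 150: heading 105 -> 315
  ]
  -- iteration 2/4 --
  FD 3: (16.899,-12.899) -> (19.021,-15.021) [heading=315, move]
  FD 11: (19.021,-15.021) -> (26.799,-22.799) [heading=315, move]
  LT 120: heading 315 -> 75
  REPEAT 4 [
    -- iteration 1/4 --
    LT 120: heading 75 -> 195
    PU: pen up
    RT 150: heading 195 -> 45
    -- iteration 2/4 --
    LT 120: heading 45 -> 165
    PU: pen up
    RT 150: heading 165 -> 15
    -- iteration 3/4 --
    LT 120: heading 15 -> 135
    PU: pen up
    RT 150: heading 135 -> 345
    -- iteration 4/4 --
    LT 120: heading 345 -> 105
    PU: pen up
    RT 150: heading 105 -> 315
  ]
  -- iteration 3/4 --
  FD 3: (26.799,-22.799) -> (28.92,-24.92) [heading=315, move]
  FD 11: (28.92,-24.92) -> (36.698,-32.698) [heading=315, move]
  LT 120: heading 315 -> 75
  REPEAT 4 [
    -- iteration 1/4 --
    LT 120: heading 75 -> 195
    PU: pen up
    RT 150: heading 195 -> 45
    -- iteration 2/4 --
    LT 120: heading 45 -> 165
    PU: pen up
    RT 150: heading 165 -> 15
    -- iteration 3/4 --
    LT 120: heading 15 -> 135
    PU: pen up
    RT 150: heading 135 -> 345
    -- iteration 4/4 --
    LT 120: heading 345 -> 105
    PU: pen up
    RT 150: heading 105 -> 315
  ]
  -- iteration 4/4 --
  FD 3: (36.698,-32.698) -> (38.82,-34.82) [heading=315, move]
  FD 11: (38.82,-34.82) -> (46.598,-42.598) [heading=315, move]
  LT 120: heading 315 -> 75
  REPEAT 4 [
    -- iteration 1/4 --
    LT 120: heading 75 -> 195
    PU: pen up
    RT 150: heading 195 -> 45
    -- iteration 2/4 --
    LT 120: heading 45 -> 165
    PU: pen up
    RT 150: heading 165 -> 15
    -- iteration 3/4 --
    LT 120: heading 15 -> 135
    PU: pen up
    RT 150: heading 135 -> 345
    -- iteration 4/4 --
    LT 120: heading 345 -> 105
    PU: pen up
    RT 150: heading 105 -> 315
  ]
]
Final: pos=(46.598,-42.598), heading=315, 2 segment(s) drawn
Segments drawn: 2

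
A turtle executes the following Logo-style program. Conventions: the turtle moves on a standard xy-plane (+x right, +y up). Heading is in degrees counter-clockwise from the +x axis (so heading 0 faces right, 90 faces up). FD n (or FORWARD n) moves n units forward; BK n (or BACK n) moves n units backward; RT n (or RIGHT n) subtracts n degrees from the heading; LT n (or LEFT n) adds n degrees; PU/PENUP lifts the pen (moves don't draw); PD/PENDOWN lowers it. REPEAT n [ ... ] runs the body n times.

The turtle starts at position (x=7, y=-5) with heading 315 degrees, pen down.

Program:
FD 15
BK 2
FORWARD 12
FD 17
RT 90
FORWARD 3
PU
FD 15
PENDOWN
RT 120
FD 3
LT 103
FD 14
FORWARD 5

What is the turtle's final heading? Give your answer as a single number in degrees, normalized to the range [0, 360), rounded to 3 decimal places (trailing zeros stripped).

Answer: 208

Derivation:
Executing turtle program step by step:
Start: pos=(7,-5), heading=315, pen down
FD 15: (7,-5) -> (17.607,-15.607) [heading=315, draw]
BK 2: (17.607,-15.607) -> (16.192,-14.192) [heading=315, draw]
FD 12: (16.192,-14.192) -> (24.678,-22.678) [heading=315, draw]
FD 17: (24.678,-22.678) -> (36.698,-34.698) [heading=315, draw]
RT 90: heading 315 -> 225
FD 3: (36.698,-34.698) -> (34.577,-36.82) [heading=225, draw]
PU: pen up
FD 15: (34.577,-36.82) -> (23.971,-47.426) [heading=225, move]
PD: pen down
RT 120: heading 225 -> 105
FD 3: (23.971,-47.426) -> (23.194,-44.529) [heading=105, draw]
LT 103: heading 105 -> 208
FD 14: (23.194,-44.529) -> (10.833,-51.101) [heading=208, draw]
FD 5: (10.833,-51.101) -> (6.418,-53.449) [heading=208, draw]
Final: pos=(6.418,-53.449), heading=208, 8 segment(s) drawn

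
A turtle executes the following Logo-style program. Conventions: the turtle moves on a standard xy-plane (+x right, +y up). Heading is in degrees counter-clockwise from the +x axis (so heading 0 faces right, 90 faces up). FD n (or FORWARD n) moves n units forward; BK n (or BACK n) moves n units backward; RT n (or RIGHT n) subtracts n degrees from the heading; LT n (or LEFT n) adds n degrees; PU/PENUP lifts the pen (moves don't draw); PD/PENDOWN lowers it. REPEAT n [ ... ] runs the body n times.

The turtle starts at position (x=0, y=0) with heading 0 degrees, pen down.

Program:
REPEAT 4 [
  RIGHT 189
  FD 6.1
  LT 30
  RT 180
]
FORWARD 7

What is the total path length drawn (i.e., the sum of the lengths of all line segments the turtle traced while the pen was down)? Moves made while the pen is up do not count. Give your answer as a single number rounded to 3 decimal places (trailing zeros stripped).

Answer: 31.4

Derivation:
Executing turtle program step by step:
Start: pos=(0,0), heading=0, pen down
REPEAT 4 [
  -- iteration 1/4 --
  RT 189: heading 0 -> 171
  FD 6.1: (0,0) -> (-6.025,0.954) [heading=171, draw]
  LT 30: heading 171 -> 201
  RT 180: heading 201 -> 21
  -- iteration 2/4 --
  RT 189: heading 21 -> 192
  FD 6.1: (-6.025,0.954) -> (-11.992,-0.314) [heading=192, draw]
  LT 30: heading 192 -> 222
  RT 180: heading 222 -> 42
  -- iteration 3/4 --
  RT 189: heading 42 -> 213
  FD 6.1: (-11.992,-0.314) -> (-17.107,-3.636) [heading=213, draw]
  LT 30: heading 213 -> 243
  RT 180: heading 243 -> 63
  -- iteration 4/4 --
  RT 189: heading 63 -> 234
  FD 6.1: (-17.107,-3.636) -> (-20.693,-8.571) [heading=234, draw]
  LT 30: heading 234 -> 264
  RT 180: heading 264 -> 84
]
FD 7: (-20.693,-8.571) -> (-19.961,-1.61) [heading=84, draw]
Final: pos=(-19.961,-1.61), heading=84, 5 segment(s) drawn

Segment lengths:
  seg 1: (0,0) -> (-6.025,0.954), length = 6.1
  seg 2: (-6.025,0.954) -> (-11.992,-0.314), length = 6.1
  seg 3: (-11.992,-0.314) -> (-17.107,-3.636), length = 6.1
  seg 4: (-17.107,-3.636) -> (-20.693,-8.571), length = 6.1
  seg 5: (-20.693,-8.571) -> (-19.961,-1.61), length = 7
Total = 31.4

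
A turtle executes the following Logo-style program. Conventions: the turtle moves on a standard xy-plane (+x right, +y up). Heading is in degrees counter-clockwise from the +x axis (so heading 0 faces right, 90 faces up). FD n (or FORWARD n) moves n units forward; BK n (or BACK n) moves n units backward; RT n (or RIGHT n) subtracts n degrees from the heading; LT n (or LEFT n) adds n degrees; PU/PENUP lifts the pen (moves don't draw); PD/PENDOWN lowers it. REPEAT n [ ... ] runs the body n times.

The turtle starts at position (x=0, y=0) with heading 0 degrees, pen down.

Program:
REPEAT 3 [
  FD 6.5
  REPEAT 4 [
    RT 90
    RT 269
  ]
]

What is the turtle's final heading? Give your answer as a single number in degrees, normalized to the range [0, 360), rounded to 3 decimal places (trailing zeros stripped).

Answer: 12

Derivation:
Executing turtle program step by step:
Start: pos=(0,0), heading=0, pen down
REPEAT 3 [
  -- iteration 1/3 --
  FD 6.5: (0,0) -> (6.5,0) [heading=0, draw]
  REPEAT 4 [
    -- iteration 1/4 --
    RT 90: heading 0 -> 270
    RT 269: heading 270 -> 1
    -- iteration 2/4 --
    RT 90: heading 1 -> 271
    RT 269: heading 271 -> 2
    -- iteration 3/4 --
    RT 90: heading 2 -> 272
    RT 269: heading 272 -> 3
    -- iteration 4/4 --
    RT 90: heading 3 -> 273
    RT 269: heading 273 -> 4
  ]
  -- iteration 2/3 --
  FD 6.5: (6.5,0) -> (12.984,0.453) [heading=4, draw]
  REPEAT 4 [
    -- iteration 1/4 --
    RT 90: heading 4 -> 274
    RT 269: heading 274 -> 5
    -- iteration 2/4 --
    RT 90: heading 5 -> 275
    RT 269: heading 275 -> 6
    -- iteration 3/4 --
    RT 90: heading 6 -> 276
    RT 269: heading 276 -> 7
    -- iteration 4/4 --
    RT 90: heading 7 -> 277
    RT 269: heading 277 -> 8
  ]
  -- iteration 3/3 --
  FD 6.5: (12.984,0.453) -> (19.421,1.358) [heading=8, draw]
  REPEAT 4 [
    -- iteration 1/4 --
    RT 90: heading 8 -> 278
    RT 269: heading 278 -> 9
    -- iteration 2/4 --
    RT 90: heading 9 -> 279
    RT 269: heading 279 -> 10
    -- iteration 3/4 --
    RT 90: heading 10 -> 280
    RT 269: heading 280 -> 11
    -- iteration 4/4 --
    RT 90: heading 11 -> 281
    RT 269: heading 281 -> 12
  ]
]
Final: pos=(19.421,1.358), heading=12, 3 segment(s) drawn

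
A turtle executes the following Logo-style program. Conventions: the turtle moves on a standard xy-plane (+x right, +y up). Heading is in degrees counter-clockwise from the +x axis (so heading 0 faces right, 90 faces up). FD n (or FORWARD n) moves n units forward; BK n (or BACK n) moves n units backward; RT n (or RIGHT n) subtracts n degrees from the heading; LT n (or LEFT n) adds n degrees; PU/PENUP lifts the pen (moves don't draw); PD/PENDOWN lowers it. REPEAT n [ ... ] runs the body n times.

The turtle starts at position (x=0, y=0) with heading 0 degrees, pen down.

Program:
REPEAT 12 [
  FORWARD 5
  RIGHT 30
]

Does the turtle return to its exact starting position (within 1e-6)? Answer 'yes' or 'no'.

Answer: yes

Derivation:
Executing turtle program step by step:
Start: pos=(0,0), heading=0, pen down
REPEAT 12 [
  -- iteration 1/12 --
  FD 5: (0,0) -> (5,0) [heading=0, draw]
  RT 30: heading 0 -> 330
  -- iteration 2/12 --
  FD 5: (5,0) -> (9.33,-2.5) [heading=330, draw]
  RT 30: heading 330 -> 300
  -- iteration 3/12 --
  FD 5: (9.33,-2.5) -> (11.83,-6.83) [heading=300, draw]
  RT 30: heading 300 -> 270
  -- iteration 4/12 --
  FD 5: (11.83,-6.83) -> (11.83,-11.83) [heading=270, draw]
  RT 30: heading 270 -> 240
  -- iteration 5/12 --
  FD 5: (11.83,-11.83) -> (9.33,-16.16) [heading=240, draw]
  RT 30: heading 240 -> 210
  -- iteration 6/12 --
  FD 5: (9.33,-16.16) -> (5,-18.66) [heading=210, draw]
  RT 30: heading 210 -> 180
  -- iteration 7/12 --
  FD 5: (5,-18.66) -> (0,-18.66) [heading=180, draw]
  RT 30: heading 180 -> 150
  -- iteration 8/12 --
  FD 5: (0,-18.66) -> (-4.33,-16.16) [heading=150, draw]
  RT 30: heading 150 -> 120
  -- iteration 9/12 --
  FD 5: (-4.33,-16.16) -> (-6.83,-11.83) [heading=120, draw]
  RT 30: heading 120 -> 90
  -- iteration 10/12 --
  FD 5: (-6.83,-11.83) -> (-6.83,-6.83) [heading=90, draw]
  RT 30: heading 90 -> 60
  -- iteration 11/12 --
  FD 5: (-6.83,-6.83) -> (-4.33,-2.5) [heading=60, draw]
  RT 30: heading 60 -> 30
  -- iteration 12/12 --
  FD 5: (-4.33,-2.5) -> (0,0) [heading=30, draw]
  RT 30: heading 30 -> 0
]
Final: pos=(0,0), heading=0, 12 segment(s) drawn

Start position: (0, 0)
Final position: (0, 0)
Distance = 0; < 1e-6 -> CLOSED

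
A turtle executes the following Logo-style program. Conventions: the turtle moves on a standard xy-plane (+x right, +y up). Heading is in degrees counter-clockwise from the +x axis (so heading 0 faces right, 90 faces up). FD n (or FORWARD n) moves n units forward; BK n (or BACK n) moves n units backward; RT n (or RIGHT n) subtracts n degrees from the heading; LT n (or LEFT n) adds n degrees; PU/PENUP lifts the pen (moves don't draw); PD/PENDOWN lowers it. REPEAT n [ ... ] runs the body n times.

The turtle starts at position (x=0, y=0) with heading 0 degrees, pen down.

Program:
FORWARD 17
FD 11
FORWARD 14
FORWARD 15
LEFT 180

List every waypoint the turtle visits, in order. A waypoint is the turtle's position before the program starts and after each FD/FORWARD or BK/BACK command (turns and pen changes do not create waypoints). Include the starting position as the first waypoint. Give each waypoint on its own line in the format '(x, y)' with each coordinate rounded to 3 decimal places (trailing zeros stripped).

Answer: (0, 0)
(17, 0)
(28, 0)
(42, 0)
(57, 0)

Derivation:
Executing turtle program step by step:
Start: pos=(0,0), heading=0, pen down
FD 17: (0,0) -> (17,0) [heading=0, draw]
FD 11: (17,0) -> (28,0) [heading=0, draw]
FD 14: (28,0) -> (42,0) [heading=0, draw]
FD 15: (42,0) -> (57,0) [heading=0, draw]
LT 180: heading 0 -> 180
Final: pos=(57,0), heading=180, 4 segment(s) drawn
Waypoints (5 total):
(0, 0)
(17, 0)
(28, 0)
(42, 0)
(57, 0)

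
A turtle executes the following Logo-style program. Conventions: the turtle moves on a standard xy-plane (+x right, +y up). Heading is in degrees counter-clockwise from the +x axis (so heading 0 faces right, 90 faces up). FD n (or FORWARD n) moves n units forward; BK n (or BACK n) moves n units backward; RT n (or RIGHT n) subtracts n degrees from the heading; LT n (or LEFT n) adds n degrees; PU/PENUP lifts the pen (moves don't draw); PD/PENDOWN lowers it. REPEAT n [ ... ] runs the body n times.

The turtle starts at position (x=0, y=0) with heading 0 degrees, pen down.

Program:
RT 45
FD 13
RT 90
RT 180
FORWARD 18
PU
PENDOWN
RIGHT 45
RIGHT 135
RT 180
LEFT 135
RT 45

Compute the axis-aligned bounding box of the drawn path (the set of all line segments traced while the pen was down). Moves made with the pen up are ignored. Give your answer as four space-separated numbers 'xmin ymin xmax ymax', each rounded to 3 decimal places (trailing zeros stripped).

Executing turtle program step by step:
Start: pos=(0,0), heading=0, pen down
RT 45: heading 0 -> 315
FD 13: (0,0) -> (9.192,-9.192) [heading=315, draw]
RT 90: heading 315 -> 225
RT 180: heading 225 -> 45
FD 18: (9.192,-9.192) -> (21.92,3.536) [heading=45, draw]
PU: pen up
PD: pen down
RT 45: heading 45 -> 0
RT 135: heading 0 -> 225
RT 180: heading 225 -> 45
LT 135: heading 45 -> 180
RT 45: heading 180 -> 135
Final: pos=(21.92,3.536), heading=135, 2 segment(s) drawn

Segment endpoints: x in {0, 9.192, 21.92}, y in {-9.192, 0, 3.536}
xmin=0, ymin=-9.192, xmax=21.92, ymax=3.536

Answer: 0 -9.192 21.92 3.536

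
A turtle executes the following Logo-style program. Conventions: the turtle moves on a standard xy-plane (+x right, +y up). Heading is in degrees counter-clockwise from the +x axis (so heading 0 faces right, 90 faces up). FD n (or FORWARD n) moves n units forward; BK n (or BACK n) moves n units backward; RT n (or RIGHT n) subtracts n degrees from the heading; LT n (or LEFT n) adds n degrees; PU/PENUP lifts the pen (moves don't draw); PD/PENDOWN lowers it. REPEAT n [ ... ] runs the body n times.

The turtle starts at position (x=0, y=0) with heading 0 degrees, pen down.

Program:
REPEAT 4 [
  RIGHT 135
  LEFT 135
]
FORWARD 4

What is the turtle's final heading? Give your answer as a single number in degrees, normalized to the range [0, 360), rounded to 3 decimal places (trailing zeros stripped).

Answer: 0

Derivation:
Executing turtle program step by step:
Start: pos=(0,0), heading=0, pen down
REPEAT 4 [
  -- iteration 1/4 --
  RT 135: heading 0 -> 225
  LT 135: heading 225 -> 0
  -- iteration 2/4 --
  RT 135: heading 0 -> 225
  LT 135: heading 225 -> 0
  -- iteration 3/4 --
  RT 135: heading 0 -> 225
  LT 135: heading 225 -> 0
  -- iteration 4/4 --
  RT 135: heading 0 -> 225
  LT 135: heading 225 -> 0
]
FD 4: (0,0) -> (4,0) [heading=0, draw]
Final: pos=(4,0), heading=0, 1 segment(s) drawn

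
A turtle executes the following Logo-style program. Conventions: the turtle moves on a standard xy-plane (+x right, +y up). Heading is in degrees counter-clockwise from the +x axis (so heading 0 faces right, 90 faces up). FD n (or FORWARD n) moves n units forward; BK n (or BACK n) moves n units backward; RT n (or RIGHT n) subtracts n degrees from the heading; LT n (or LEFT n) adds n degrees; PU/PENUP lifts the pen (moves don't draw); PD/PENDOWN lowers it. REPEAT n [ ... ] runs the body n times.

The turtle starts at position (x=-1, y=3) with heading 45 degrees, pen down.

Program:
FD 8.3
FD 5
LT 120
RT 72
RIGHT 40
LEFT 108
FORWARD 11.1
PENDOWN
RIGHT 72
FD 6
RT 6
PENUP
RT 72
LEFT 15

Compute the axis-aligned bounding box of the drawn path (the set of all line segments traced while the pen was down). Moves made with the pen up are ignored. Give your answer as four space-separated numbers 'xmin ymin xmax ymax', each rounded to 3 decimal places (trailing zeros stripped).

Answer: -2.091 3 8.405 22.017

Derivation:
Executing turtle program step by step:
Start: pos=(-1,3), heading=45, pen down
FD 8.3: (-1,3) -> (4.869,8.869) [heading=45, draw]
FD 5: (4.869,8.869) -> (8.405,12.405) [heading=45, draw]
LT 120: heading 45 -> 165
RT 72: heading 165 -> 93
RT 40: heading 93 -> 53
LT 108: heading 53 -> 161
FD 11.1: (8.405,12.405) -> (-2.091,16.018) [heading=161, draw]
PD: pen down
RT 72: heading 161 -> 89
FD 6: (-2.091,16.018) -> (-1.986,22.017) [heading=89, draw]
RT 6: heading 89 -> 83
PU: pen up
RT 72: heading 83 -> 11
LT 15: heading 11 -> 26
Final: pos=(-1.986,22.017), heading=26, 4 segment(s) drawn

Segment endpoints: x in {-2.091, -1.986, -1, 4.869, 8.405}, y in {3, 8.869, 12.405, 16.018, 22.017}
xmin=-2.091, ymin=3, xmax=8.405, ymax=22.017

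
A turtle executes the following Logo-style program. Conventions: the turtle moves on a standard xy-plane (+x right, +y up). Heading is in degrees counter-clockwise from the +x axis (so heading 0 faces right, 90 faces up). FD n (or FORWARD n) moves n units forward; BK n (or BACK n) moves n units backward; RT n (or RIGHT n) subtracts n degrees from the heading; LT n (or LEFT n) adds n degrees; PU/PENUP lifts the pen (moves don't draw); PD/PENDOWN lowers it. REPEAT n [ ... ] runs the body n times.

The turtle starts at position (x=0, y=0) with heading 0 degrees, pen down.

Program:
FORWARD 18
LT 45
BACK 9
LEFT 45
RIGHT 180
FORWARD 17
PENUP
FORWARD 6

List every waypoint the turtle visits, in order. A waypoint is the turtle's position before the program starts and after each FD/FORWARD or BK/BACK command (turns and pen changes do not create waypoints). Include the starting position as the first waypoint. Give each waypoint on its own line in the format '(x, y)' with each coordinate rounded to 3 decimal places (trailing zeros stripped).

Answer: (0, 0)
(18, 0)
(11.636, -6.364)
(11.636, -23.364)
(11.636, -29.364)

Derivation:
Executing turtle program step by step:
Start: pos=(0,0), heading=0, pen down
FD 18: (0,0) -> (18,0) [heading=0, draw]
LT 45: heading 0 -> 45
BK 9: (18,0) -> (11.636,-6.364) [heading=45, draw]
LT 45: heading 45 -> 90
RT 180: heading 90 -> 270
FD 17: (11.636,-6.364) -> (11.636,-23.364) [heading=270, draw]
PU: pen up
FD 6: (11.636,-23.364) -> (11.636,-29.364) [heading=270, move]
Final: pos=(11.636,-29.364), heading=270, 3 segment(s) drawn
Waypoints (5 total):
(0, 0)
(18, 0)
(11.636, -6.364)
(11.636, -23.364)
(11.636, -29.364)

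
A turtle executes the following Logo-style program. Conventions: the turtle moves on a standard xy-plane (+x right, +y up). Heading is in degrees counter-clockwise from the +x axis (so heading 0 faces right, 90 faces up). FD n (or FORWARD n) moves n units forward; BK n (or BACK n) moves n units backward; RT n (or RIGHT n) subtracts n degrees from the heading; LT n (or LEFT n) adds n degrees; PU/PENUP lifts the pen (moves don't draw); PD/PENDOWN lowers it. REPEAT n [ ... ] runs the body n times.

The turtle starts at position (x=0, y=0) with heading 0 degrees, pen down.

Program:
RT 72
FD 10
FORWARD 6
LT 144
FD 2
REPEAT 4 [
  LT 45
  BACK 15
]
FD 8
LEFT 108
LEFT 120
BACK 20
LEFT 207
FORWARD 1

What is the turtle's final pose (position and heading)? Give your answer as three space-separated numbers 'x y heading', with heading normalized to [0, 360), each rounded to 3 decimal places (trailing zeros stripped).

Executing turtle program step by step:
Start: pos=(0,0), heading=0, pen down
RT 72: heading 0 -> 288
FD 10: (0,0) -> (3.09,-9.511) [heading=288, draw]
FD 6: (3.09,-9.511) -> (4.944,-15.217) [heading=288, draw]
LT 144: heading 288 -> 72
FD 2: (4.944,-15.217) -> (5.562,-13.315) [heading=72, draw]
REPEAT 4 [
  -- iteration 1/4 --
  LT 45: heading 72 -> 117
  BK 15: (5.562,-13.315) -> (12.372,-26.68) [heading=117, draw]
  -- iteration 2/4 --
  LT 45: heading 117 -> 162
  BK 15: (12.372,-26.68) -> (26.638,-31.315) [heading=162, draw]
  -- iteration 3/4 --
  LT 45: heading 162 -> 207
  BK 15: (26.638,-31.315) -> (40.003,-24.505) [heading=207, draw]
  -- iteration 4/4 --
  LT 45: heading 207 -> 252
  BK 15: (40.003,-24.505) -> (44.638,-10.239) [heading=252, draw]
]
FD 8: (44.638,-10.239) -> (42.166,-17.848) [heading=252, draw]
LT 108: heading 252 -> 0
LT 120: heading 0 -> 120
BK 20: (42.166,-17.848) -> (52.166,-35.168) [heading=120, draw]
LT 207: heading 120 -> 327
FD 1: (52.166,-35.168) -> (53.005,-35.713) [heading=327, draw]
Final: pos=(53.005,-35.713), heading=327, 10 segment(s) drawn

Answer: 53.005 -35.713 327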